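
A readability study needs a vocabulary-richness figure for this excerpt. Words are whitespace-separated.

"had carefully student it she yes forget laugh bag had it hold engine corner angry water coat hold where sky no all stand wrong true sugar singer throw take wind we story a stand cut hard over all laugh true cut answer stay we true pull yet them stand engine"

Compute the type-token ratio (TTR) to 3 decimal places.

N = 50 tokens, V = 38 types.
TTR = V / N = 38 / 50 = 0.760

0.760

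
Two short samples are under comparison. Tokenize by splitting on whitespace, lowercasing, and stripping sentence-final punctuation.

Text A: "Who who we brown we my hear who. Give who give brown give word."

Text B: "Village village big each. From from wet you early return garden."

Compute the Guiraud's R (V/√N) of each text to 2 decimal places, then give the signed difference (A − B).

A: V=7, N=14, R=1.87
B: V=9, N=11, R=2.71
Difference = 1.87 − 2.71 = -0.84

-0.84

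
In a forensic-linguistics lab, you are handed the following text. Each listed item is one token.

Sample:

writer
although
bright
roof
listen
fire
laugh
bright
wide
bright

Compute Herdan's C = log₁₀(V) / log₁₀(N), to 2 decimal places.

N = 10, V = 8.
log₁₀(V) = 0.903090, log₁₀(N) = 1.000000
C = 0.903090 / 1.000000 = 0.90

0.90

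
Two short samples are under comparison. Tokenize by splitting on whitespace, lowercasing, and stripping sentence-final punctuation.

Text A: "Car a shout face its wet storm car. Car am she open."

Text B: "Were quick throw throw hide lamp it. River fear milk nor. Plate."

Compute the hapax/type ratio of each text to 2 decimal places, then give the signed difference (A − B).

A: hapax=9, V=10, ratio=0.90
B: hapax=10, V=11, ratio=0.91
Difference = 0.90 − 0.91 = -0.01

-0.01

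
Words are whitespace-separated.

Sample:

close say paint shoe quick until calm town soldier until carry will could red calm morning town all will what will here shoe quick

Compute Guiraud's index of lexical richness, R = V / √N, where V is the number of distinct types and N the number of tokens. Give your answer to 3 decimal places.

3.470

N = 24, V = 17.
√N = 4.898979
R = 17 / 4.898979 = 3.470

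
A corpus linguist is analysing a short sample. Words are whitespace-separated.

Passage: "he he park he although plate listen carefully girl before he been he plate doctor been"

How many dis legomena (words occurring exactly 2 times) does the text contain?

2

Frequencies: he:5, plate:2, been:2, park:1, although:1, listen:1, carefully:1, girl:1, before:1, doctor:1
Words with frequency 2: been, plate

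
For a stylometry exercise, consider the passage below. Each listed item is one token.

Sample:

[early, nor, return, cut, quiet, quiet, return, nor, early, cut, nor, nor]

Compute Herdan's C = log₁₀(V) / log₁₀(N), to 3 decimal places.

0.648

N = 12, V = 5.
log₁₀(V) = 0.698970, log₁₀(N) = 1.079181
C = 0.698970 / 1.079181 = 0.648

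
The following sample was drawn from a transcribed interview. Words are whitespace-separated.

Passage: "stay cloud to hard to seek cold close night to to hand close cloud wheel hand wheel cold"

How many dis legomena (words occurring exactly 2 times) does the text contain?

5

Frequencies: to:4, cloud:2, cold:2, close:2, hand:2, wheel:2, stay:1, hard:1, seek:1, night:1
Words with frequency 2: close, cloud, cold, hand, wheel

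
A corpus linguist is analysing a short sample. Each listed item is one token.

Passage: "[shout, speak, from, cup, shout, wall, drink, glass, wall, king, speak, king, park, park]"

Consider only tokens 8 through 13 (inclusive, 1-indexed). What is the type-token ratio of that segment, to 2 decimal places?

Segment tokens 8–13: glass, wall, king, speak, king, park
Segment N = 6, segment V = 5.
TTR = 5 / 6 = 0.83

0.83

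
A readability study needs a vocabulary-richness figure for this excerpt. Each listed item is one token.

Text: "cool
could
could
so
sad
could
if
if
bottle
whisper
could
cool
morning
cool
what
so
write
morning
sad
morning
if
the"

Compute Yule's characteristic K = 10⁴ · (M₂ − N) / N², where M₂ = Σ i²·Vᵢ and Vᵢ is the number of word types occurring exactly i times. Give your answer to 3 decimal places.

Frequencies: could:4, cool:3, if:3, morning:3, so:2, sad:2, bottle:1, whisper:1, what:1, write:1, the:1
N = 22. Frequency spectrum: V_1=5, V_2=2, V_3=3, V_4=1
M₂ = 1²·5 + 2²·2 + 3²·3 + 4²·1 = 56
K = 10000 × (56 − 22) / 22² = 702.479

702.479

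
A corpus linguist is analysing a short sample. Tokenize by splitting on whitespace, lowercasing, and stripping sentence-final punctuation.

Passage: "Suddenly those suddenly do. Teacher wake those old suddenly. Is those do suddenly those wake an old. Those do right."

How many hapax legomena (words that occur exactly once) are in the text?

4

Frequencies: those:5, suddenly:4, do:3, wake:2, old:2, teacher:1, is:1, an:1, right:1
Hapax (freq=1): an, is, right, teacher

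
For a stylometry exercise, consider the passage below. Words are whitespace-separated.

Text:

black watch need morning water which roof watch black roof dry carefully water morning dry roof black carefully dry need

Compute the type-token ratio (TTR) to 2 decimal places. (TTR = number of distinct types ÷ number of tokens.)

N = 20 tokens, V = 9 types.
TTR = V / N = 9 / 20 = 0.45

0.45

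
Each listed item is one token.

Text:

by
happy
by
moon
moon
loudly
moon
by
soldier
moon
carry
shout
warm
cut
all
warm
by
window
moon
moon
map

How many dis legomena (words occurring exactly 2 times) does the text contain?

Frequencies: moon:6, by:4, warm:2, happy:1, loudly:1, soldier:1, carry:1, shout:1, cut:1, all:1, window:1, map:1
Words with frequency 2: warm

1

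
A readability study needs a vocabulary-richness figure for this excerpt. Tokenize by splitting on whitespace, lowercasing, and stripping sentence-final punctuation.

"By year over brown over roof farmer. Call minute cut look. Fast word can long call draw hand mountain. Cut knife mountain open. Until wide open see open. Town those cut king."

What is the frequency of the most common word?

3

Frequencies: cut:3, open:3, over:2, call:2, mountain:2, by:1, year:1, brown:1, roof:1, farmer:1, minute:1, look:1, fast:1, word:1, can:1, long:1, draw:1, hand:1, knife:1, until:1, … (5 more, each freq 1)
Most common: 'cut' with frequency 3.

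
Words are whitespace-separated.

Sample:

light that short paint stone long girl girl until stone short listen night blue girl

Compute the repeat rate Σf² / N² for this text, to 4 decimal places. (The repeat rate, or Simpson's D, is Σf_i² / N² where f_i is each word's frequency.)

0.1111

Frequencies: girl:3, short:2, stone:2, light:1, that:1, paint:1, long:1, until:1, listen:1, night:1, blue:1
Σf² = 25; N² = 225
Repeat rate = 25 / 225 = 0.1111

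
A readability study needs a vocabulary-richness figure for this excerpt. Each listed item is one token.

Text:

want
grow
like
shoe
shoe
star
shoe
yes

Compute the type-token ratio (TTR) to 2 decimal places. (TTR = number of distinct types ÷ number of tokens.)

0.75

N = 8 tokens, V = 6 types.
TTR = V / N = 6 / 8 = 0.75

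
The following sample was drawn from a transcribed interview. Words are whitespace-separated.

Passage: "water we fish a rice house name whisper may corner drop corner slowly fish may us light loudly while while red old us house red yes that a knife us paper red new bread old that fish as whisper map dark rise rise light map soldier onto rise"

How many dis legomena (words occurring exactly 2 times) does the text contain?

10

Frequencies: fish:3, us:3, red:3, rise:3, a:2, house:2, whisper:2, may:2, corner:2, light:2, while:2, old:2, that:2, map:2, water:1, we:1, rice:1, name:1, drop:1, slowly:1, … (10 more, each freq 1)
Words with frequency 2: a, corner, house, light, map, may, old, that, while, whisper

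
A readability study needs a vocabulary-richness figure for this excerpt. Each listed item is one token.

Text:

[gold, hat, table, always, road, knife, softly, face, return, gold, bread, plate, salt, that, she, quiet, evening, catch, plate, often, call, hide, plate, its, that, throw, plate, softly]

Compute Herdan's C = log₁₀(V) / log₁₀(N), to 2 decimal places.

0.93

N = 28, V = 22.
log₁₀(V) = 1.342423, log₁₀(N) = 1.447158
C = 1.342423 / 1.447158 = 0.93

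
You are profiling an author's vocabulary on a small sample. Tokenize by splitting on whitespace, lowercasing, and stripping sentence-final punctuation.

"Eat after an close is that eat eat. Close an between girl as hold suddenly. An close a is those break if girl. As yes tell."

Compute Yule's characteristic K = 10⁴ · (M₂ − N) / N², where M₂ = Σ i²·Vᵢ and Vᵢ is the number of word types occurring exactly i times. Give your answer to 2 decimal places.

355.03

Frequencies: eat:3, an:3, close:3, is:2, girl:2, as:2, after:1, that:1, between:1, hold:1, suddenly:1, a:1, those:1, break:1, if:1, yes:1, tell:1
N = 26. Frequency spectrum: V_1=11, V_2=3, V_3=3
M₂ = 1²·11 + 2²·3 + 3²·3 = 50
K = 10000 × (50 − 26) / 26² = 355.03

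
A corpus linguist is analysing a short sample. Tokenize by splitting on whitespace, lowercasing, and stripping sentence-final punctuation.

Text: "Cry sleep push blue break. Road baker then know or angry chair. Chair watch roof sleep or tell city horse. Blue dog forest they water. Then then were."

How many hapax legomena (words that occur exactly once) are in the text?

Frequencies: then:3, sleep:2, blue:2, or:2, chair:2, cry:1, push:1, break:1, road:1, baker:1, know:1, angry:1, watch:1, roof:1, tell:1, city:1, horse:1, dog:1, forest:1, they:1, … (2 more, each freq 1)
Hapax (freq=1): angry, baker, break, city, cry, dog, forest, horse, know, push, road, roof, tell, they, watch, water, were

17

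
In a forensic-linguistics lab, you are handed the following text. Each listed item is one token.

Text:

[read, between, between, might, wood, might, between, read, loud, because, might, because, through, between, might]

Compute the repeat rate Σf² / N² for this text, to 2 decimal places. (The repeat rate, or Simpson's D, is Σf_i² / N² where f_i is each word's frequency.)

0.19

Frequencies: between:4, might:4, read:2, because:2, wood:1, loud:1, through:1
Σf² = 43; N² = 225
Repeat rate = 43 / 225 = 0.19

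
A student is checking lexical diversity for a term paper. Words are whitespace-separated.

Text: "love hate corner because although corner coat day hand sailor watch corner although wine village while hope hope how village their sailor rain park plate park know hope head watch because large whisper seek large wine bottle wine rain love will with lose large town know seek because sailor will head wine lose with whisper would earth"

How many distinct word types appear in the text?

Distinct types: {although, because, bottle, coat, corner, day, earth, hand, hate, head, hope, how, know, large, lose, love, park, plate, rain, sailor, seek, their, town, village, watch, while, whisper, will, wine, with, would}
V = 31

31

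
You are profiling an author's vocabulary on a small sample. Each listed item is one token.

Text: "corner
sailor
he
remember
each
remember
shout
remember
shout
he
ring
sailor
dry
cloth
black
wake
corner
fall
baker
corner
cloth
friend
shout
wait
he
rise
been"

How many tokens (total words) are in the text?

Tokens: corner, sailor, he, remember, each, remember, shout, remember, shout, he, ring, sailor, dry, cloth, black, wake, corner, fall, baker, corner, cloth, friend, shout, wait, he, rise, been
N = 27

27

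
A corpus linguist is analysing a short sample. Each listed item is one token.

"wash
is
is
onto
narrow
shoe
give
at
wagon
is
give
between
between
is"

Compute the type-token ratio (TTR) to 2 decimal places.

N = 14 tokens, V = 9 types.
TTR = V / N = 9 / 14 = 0.64

0.64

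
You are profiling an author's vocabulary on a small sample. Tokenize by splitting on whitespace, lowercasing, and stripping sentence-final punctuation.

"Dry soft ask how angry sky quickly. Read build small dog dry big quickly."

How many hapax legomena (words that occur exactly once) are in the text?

Frequencies: dry:2, quickly:2, soft:1, ask:1, how:1, angry:1, sky:1, read:1, build:1, small:1, dog:1, big:1
Hapax (freq=1): angry, ask, big, build, dog, how, read, sky, small, soft

10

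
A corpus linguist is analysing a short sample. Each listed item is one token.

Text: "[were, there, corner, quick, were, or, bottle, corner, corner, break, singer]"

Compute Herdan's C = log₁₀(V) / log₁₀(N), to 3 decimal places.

0.867

N = 11, V = 8.
log₁₀(V) = 0.903090, log₁₀(N) = 1.041393
C = 0.903090 / 1.041393 = 0.867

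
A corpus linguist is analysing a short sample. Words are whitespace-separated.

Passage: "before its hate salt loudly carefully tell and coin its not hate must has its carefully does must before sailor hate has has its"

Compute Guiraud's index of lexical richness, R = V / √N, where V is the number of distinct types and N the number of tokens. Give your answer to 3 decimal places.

N = 24, V = 14.
√N = 4.898979
R = 14 / 4.898979 = 2.858

2.858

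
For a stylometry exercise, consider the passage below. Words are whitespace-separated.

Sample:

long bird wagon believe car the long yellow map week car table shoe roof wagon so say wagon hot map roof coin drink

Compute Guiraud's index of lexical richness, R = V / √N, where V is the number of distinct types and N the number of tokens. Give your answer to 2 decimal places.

3.54

N = 23, V = 17.
√N = 4.795832
R = 17 / 4.795832 = 3.54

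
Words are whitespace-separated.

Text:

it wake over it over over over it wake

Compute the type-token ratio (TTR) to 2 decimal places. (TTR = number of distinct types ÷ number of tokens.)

N = 9 tokens, V = 3 types.
TTR = V / N = 3 / 9 = 0.33

0.33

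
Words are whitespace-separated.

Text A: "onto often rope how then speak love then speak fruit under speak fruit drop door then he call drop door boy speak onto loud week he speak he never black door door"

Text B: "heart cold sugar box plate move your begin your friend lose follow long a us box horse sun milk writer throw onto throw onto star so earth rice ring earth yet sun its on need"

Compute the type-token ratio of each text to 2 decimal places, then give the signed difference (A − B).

-0.27

TTR(A) = 18/32 = 0.56
TTR(B) = 29/35 = 0.83
Difference = 0.56 − 0.83 = -0.27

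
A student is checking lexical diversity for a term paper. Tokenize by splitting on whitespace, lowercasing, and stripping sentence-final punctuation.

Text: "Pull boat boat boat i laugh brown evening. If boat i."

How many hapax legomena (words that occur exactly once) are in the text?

5

Frequencies: boat:4, i:2, pull:1, laugh:1, brown:1, evening:1, if:1
Hapax (freq=1): brown, evening, if, laugh, pull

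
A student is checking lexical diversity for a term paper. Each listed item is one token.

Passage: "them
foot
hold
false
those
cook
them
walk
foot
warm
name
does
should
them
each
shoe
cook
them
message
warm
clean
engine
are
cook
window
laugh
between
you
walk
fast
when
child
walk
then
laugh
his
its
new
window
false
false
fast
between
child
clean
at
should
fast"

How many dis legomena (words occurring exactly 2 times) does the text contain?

Frequencies: them:4, false:3, cook:3, walk:3, fast:3, foot:2, warm:2, should:2, clean:2, window:2, laugh:2, between:2, child:2, hold:1, those:1, name:1, does:1, each:1, shoe:1, message:1, … (9 more, each freq 1)
Words with frequency 2: between, child, clean, foot, laugh, should, warm, window

8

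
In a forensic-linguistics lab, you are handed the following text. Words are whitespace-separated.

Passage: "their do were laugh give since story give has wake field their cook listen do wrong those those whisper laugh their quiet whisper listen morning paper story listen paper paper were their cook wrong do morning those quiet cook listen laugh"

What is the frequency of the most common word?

4

Frequencies: their:4, listen:4, do:3, laugh:3, cook:3, those:3, paper:3, were:2, give:2, story:2, wrong:2, whisper:2, quiet:2, morning:2, since:1, has:1, wake:1, field:1
Most common: 'their' with frequency 4.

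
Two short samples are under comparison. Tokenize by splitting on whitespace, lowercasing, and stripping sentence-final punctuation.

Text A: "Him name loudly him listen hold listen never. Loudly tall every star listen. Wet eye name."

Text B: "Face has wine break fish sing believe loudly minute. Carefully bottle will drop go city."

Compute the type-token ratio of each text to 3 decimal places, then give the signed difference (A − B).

-0.312

TTR(A) = 11/16 = 0.688
TTR(B) = 15/15 = 1.000
Difference = 0.688 − 1.000 = -0.312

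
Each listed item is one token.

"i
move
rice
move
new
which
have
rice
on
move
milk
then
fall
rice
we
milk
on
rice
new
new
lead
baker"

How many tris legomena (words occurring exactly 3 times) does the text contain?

2

Frequencies: rice:4, move:3, new:3, on:2, milk:2, i:1, which:1, have:1, then:1, fall:1, we:1, lead:1, baker:1
Words with frequency 3: move, new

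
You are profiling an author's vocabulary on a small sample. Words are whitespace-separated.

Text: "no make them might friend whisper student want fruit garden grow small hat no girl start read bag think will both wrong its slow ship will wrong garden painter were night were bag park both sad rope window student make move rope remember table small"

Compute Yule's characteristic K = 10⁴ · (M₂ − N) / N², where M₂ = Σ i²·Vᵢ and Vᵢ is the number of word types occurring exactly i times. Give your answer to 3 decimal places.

108.642

Frequencies: no:2, make:2, student:2, garden:2, small:2, bag:2, will:2, both:2, wrong:2, were:2, rope:2, them:1, might:1, friend:1, whisper:1, want:1, fruit:1, grow:1, hat:1, girl:1, … (14 more, each freq 1)
N = 45. Frequency spectrum: V_1=23, V_2=11
M₂ = 1²·23 + 2²·11 = 67
K = 10000 × (67 − 45) / 45² = 108.642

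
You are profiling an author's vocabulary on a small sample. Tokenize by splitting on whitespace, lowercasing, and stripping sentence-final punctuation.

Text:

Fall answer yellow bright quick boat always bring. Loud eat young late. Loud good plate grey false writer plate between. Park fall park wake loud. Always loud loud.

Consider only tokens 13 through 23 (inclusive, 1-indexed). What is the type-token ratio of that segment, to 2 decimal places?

Segment tokens 13–23: loud, good, plate, grey, false, writer, plate, between, park, fall, park
Segment N = 11, segment V = 9.
TTR = 9 / 11 = 0.82

0.82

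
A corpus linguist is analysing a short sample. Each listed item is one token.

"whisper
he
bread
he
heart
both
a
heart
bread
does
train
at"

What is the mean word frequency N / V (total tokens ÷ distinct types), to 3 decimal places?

1.333

N = 12 tokens, V = 9 types.
Mean frequency = N / V = 12 / 9 = 1.333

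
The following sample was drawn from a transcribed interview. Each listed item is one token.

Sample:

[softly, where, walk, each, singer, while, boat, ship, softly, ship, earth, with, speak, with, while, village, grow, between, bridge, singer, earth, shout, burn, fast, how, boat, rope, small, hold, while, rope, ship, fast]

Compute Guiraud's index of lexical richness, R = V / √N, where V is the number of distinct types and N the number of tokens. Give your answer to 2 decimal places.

N = 33, V = 22.
√N = 5.744563
R = 22 / 5.744563 = 3.83

3.83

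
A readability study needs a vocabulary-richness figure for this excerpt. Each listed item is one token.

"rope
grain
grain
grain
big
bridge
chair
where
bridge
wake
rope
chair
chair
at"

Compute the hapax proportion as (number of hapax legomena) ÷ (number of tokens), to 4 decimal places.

0.2857

Frequencies: grain:3, chair:3, rope:2, bridge:2, big:1, where:1, wake:1, at:1
Hapax count = 4; token count = 14.
Ratio = 4 / 14 = 0.2857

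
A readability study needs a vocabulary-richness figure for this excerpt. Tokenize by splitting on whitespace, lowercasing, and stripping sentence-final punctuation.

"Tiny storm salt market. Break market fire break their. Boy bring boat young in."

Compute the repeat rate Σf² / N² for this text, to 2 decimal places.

0.09

Frequencies: market:2, break:2, tiny:1, storm:1, salt:1, fire:1, their:1, boy:1, bring:1, boat:1, young:1, in:1
Σf² = 18; N² = 196
Repeat rate = 18 / 196 = 0.09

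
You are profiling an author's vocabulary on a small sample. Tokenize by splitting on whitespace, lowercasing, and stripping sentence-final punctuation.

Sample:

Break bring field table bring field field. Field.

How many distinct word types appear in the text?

4

Distinct types: {break, bring, field, table}
V = 4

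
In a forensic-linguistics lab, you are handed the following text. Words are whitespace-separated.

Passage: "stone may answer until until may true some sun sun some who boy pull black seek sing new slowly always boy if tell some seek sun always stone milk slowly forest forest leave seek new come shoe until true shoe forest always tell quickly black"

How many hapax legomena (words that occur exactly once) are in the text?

9

Frequencies: until:3, some:3, sun:3, seek:3, always:3, forest:3, stone:2, may:2, true:2, boy:2, black:2, new:2, slowly:2, tell:2, shoe:2, answer:1, who:1, pull:1, sing:1, if:1, … (4 more, each freq 1)
Hapax (freq=1): answer, come, if, leave, milk, pull, quickly, sing, who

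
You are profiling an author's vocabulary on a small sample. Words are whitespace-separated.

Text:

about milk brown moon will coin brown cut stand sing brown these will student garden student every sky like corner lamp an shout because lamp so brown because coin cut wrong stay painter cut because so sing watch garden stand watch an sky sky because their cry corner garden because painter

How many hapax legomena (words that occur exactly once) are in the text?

Frequencies: because:5, brown:4, cut:3, garden:3, sky:3, will:2, coin:2, stand:2, sing:2, student:2, corner:2, lamp:2, an:2, so:2, painter:2, watch:2, about:1, milk:1, moon:1, these:1, … (7 more, each freq 1)
Hapax (freq=1): about, cry, every, like, milk, moon, shout, stay, their, these, wrong

11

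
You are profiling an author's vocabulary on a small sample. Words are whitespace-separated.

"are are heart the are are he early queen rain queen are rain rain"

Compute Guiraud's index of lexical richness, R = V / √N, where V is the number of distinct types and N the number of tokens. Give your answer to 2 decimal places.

1.87

N = 14, V = 7.
√N = 3.741657
R = 7 / 3.741657 = 1.87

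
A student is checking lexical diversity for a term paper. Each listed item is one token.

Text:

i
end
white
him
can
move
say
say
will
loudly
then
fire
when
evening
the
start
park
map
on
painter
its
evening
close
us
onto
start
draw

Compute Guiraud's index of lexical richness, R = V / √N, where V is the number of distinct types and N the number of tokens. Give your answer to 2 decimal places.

N = 27, V = 24.
√N = 5.196152
R = 24 / 5.196152 = 4.62

4.62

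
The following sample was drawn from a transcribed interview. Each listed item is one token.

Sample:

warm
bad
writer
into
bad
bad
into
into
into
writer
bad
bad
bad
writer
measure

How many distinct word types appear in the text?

5

Distinct types: {bad, into, measure, warm, writer}
V = 5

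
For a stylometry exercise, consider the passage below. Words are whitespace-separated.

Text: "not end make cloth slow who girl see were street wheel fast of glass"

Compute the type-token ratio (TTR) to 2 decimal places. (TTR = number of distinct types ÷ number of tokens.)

1.00

N = 14 tokens, V = 14 types.
TTR = V / N = 14 / 14 = 1.00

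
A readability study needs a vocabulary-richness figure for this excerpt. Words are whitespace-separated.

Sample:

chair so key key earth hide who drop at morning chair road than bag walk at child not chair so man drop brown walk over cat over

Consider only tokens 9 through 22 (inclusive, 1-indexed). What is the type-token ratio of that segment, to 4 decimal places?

0.8571

Segment tokens 9–22: at, morning, chair, road, than, bag, walk, at, child, not, chair, so, man, drop
Segment N = 14, segment V = 12.
TTR = 12 / 14 = 0.8571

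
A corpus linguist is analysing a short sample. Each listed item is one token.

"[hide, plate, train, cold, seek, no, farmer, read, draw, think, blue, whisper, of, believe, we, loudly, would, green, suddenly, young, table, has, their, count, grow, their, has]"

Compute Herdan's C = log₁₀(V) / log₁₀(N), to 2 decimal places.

N = 27, V = 25.
log₁₀(V) = 1.397940, log₁₀(N) = 1.431364
C = 1.397940 / 1.431364 = 0.98

0.98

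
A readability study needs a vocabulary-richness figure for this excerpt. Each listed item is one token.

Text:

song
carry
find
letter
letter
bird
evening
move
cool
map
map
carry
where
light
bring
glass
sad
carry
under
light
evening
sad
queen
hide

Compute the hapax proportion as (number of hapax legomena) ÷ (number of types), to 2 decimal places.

0.65

Frequencies: carry:3, letter:2, evening:2, map:2, light:2, sad:2, song:1, find:1, bird:1, move:1, cool:1, where:1, bring:1, glass:1, under:1, queen:1, hide:1
Hapax count = 11; type count = 17.
Ratio = 11 / 17 = 0.65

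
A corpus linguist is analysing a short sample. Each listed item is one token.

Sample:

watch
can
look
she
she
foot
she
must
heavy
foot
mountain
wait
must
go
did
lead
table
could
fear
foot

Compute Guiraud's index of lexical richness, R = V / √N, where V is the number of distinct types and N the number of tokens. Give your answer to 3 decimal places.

3.354

N = 20, V = 15.
√N = 4.472136
R = 15 / 4.472136 = 3.354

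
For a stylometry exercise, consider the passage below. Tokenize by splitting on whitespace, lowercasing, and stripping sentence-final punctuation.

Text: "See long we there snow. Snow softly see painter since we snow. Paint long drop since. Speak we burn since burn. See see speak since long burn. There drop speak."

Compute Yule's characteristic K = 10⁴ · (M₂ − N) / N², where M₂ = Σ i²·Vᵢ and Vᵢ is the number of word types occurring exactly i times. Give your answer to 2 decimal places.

644.44

Frequencies: see:4, since:4, long:3, we:3, snow:3, speak:3, burn:3, there:2, drop:2, softly:1, painter:1, paint:1
N = 30. Frequency spectrum: V_1=3, V_2=2, V_3=5, V_4=2
M₂ = 1²·3 + 2²·2 + 3²·5 + 4²·2 = 88
K = 10000 × (88 − 30) / 30² = 644.44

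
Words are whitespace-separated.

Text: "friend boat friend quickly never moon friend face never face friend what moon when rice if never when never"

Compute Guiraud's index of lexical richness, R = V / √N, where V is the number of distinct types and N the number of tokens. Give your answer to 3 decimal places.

2.294

N = 19, V = 10.
√N = 4.358899
R = 10 / 4.358899 = 2.294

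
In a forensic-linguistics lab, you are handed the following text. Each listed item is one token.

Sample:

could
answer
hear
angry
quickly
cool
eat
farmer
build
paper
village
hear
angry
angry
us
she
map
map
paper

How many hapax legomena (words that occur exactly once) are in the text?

Frequencies: angry:3, hear:2, paper:2, map:2, could:1, answer:1, quickly:1, cool:1, eat:1, farmer:1, build:1, village:1, us:1, she:1
Hapax (freq=1): answer, build, cool, could, eat, farmer, quickly, she, us, village

10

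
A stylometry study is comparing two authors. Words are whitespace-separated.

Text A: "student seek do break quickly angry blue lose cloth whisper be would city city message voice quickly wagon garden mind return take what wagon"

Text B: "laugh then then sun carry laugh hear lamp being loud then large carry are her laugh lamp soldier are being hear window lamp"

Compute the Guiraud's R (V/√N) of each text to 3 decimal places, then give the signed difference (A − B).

A: V=21, N=24, R=4.287
B: V=13, N=23, R=2.711
Difference = 4.287 − 2.711 = 1.576

1.576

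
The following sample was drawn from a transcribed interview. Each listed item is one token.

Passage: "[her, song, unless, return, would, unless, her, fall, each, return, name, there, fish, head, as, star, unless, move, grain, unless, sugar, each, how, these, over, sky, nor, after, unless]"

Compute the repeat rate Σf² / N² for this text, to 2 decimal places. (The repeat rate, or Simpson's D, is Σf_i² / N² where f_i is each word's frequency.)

0.07

Frequencies: unless:5, her:2, return:2, each:2, song:1, would:1, fall:1, name:1, there:1, fish:1, head:1, as:1, star:1, move:1, grain:1, sugar:1, how:1, these:1, over:1, sky:1, … (2 more, each freq 1)
Σf² = 55; N² = 841
Repeat rate = 55 / 841 = 0.07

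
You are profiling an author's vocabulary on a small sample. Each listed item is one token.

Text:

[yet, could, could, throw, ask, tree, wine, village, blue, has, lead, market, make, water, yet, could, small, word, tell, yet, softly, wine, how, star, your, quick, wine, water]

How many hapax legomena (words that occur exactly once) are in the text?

Frequencies: yet:3, could:3, wine:3, water:2, throw:1, ask:1, tree:1, village:1, blue:1, has:1, lead:1, market:1, make:1, small:1, word:1, tell:1, softly:1, how:1, star:1, your:1, … (1 more, each freq 1)
Hapax (freq=1): ask, blue, has, how, lead, make, market, quick, small, softly, star, tell, throw, tree, village, word, your

17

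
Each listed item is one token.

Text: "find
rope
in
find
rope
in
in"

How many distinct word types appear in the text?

3

Distinct types: {find, in, rope}
V = 3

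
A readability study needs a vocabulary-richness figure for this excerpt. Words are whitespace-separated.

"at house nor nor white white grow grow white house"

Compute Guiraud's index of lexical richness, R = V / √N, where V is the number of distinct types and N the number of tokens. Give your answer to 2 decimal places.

1.58

N = 10, V = 5.
√N = 3.162278
R = 5 / 3.162278 = 1.58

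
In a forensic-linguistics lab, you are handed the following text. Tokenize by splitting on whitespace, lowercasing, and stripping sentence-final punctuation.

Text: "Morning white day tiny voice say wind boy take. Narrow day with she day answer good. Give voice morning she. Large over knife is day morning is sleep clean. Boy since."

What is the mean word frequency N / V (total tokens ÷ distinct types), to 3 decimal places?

1.409

N = 31 tokens, V = 22 types.
Mean frequency = N / V = 31 / 22 = 1.409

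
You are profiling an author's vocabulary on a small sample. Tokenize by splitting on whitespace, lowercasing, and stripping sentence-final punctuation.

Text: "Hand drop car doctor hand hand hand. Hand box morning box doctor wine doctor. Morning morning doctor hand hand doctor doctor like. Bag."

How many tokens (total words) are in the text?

Tokens: hand, drop, car, doctor, hand, hand, hand, hand, box, morning, box, doctor, wine, doctor, morning, morning, doctor, hand, hand, doctor, doctor, like, bag
N = 23

23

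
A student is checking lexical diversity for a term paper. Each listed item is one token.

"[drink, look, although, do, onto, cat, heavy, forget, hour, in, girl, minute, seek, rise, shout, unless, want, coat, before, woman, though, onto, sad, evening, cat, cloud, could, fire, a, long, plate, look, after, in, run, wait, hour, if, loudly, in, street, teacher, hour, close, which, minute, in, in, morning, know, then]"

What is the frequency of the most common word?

Frequencies: in:5, hour:3, look:2, onto:2, cat:2, minute:2, drink:1, although:1, do:1, heavy:1, forget:1, girl:1, seek:1, rise:1, shout:1, unless:1, want:1, coat:1, before:1, woman:1, … (21 more, each freq 1)
Most common: 'in' with frequency 5.

5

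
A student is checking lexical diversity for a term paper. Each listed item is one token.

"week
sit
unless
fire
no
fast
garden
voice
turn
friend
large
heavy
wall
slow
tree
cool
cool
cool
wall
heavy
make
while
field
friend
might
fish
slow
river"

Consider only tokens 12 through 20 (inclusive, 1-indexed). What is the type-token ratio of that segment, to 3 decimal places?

Segment tokens 12–20: heavy, wall, slow, tree, cool, cool, cool, wall, heavy
Segment N = 9, segment V = 5.
TTR = 5 / 9 = 0.556

0.556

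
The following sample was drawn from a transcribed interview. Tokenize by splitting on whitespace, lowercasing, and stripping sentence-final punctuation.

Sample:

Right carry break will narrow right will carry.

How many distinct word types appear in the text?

Distinct types: {break, carry, narrow, right, will}
V = 5

5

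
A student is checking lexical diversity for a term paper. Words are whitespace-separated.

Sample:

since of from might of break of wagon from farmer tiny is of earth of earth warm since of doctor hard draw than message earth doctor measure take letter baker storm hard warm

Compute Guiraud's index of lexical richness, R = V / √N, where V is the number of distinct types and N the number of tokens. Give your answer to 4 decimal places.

3.6556

N = 33, V = 21.
√N = 5.744563
R = 21 / 5.744563 = 3.6556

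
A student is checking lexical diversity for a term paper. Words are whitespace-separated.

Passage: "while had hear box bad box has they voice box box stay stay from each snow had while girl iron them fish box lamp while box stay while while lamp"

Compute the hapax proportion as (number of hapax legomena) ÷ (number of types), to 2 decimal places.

0.71

Frequencies: box:6, while:5, stay:3, had:2, lamp:2, hear:1, bad:1, has:1, they:1, voice:1, from:1, each:1, snow:1, girl:1, iron:1, them:1, fish:1
Hapax count = 12; type count = 17.
Ratio = 12 / 17 = 0.71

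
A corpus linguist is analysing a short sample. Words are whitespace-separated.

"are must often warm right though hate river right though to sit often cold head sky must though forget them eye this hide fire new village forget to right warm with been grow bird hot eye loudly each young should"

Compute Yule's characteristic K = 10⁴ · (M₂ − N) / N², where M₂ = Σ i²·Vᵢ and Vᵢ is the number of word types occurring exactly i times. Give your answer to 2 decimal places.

Frequencies: right:3, though:3, must:2, often:2, warm:2, to:2, forget:2, eye:2, are:1, hate:1, river:1, sit:1, cold:1, head:1, sky:1, them:1, this:1, hide:1, fire:1, new:1, … (10 more, each freq 1)
N = 40. Frequency spectrum: V_1=22, V_2=6, V_3=2
M₂ = 1²·22 + 2²·6 + 3²·2 = 64
K = 10000 × (64 − 40) / 40² = 150.00

150.00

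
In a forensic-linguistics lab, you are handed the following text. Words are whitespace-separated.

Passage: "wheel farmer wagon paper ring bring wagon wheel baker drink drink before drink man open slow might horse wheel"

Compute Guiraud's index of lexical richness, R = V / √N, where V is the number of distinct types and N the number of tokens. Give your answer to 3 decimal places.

N = 19, V = 14.
√N = 4.358899
R = 14 / 4.358899 = 3.212

3.212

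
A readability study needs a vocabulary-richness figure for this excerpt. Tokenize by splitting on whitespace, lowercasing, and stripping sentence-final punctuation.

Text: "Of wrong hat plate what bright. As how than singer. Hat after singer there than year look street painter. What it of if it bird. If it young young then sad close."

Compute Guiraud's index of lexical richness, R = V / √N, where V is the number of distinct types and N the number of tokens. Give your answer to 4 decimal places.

4.0659

N = 32, V = 23.
√N = 5.656854
R = 23 / 5.656854 = 4.0659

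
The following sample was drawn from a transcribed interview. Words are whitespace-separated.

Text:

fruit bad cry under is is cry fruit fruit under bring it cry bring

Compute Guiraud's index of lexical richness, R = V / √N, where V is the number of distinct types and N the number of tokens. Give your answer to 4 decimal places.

1.8708

N = 14, V = 7.
√N = 3.741657
R = 7 / 3.741657 = 1.8708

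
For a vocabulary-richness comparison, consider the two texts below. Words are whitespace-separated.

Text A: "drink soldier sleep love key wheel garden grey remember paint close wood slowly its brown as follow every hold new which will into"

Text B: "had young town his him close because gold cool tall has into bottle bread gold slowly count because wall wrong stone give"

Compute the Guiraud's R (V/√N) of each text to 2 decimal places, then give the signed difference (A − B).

0.54

A: V=23, N=23, R=4.80
B: V=20, N=22, R=4.26
Difference = 4.80 − 4.26 = 0.54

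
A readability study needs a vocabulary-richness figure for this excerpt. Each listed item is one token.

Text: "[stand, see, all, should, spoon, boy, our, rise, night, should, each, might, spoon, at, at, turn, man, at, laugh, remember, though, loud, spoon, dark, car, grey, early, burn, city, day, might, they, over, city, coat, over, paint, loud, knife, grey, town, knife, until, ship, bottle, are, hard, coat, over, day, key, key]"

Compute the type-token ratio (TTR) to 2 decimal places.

N = 52 tokens, V = 37 types.
TTR = V / N = 37 / 52 = 0.71

0.71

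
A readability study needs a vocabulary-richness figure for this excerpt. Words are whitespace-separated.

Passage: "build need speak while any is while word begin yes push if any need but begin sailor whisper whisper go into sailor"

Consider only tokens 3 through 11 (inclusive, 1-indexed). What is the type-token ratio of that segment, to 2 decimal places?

Segment tokens 3–11: speak, while, any, is, while, word, begin, yes, push
Segment N = 9, segment V = 8.
TTR = 8 / 9 = 0.89

0.89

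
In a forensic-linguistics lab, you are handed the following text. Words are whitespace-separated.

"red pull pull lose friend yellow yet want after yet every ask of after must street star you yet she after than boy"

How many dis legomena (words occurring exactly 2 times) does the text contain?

Frequencies: yet:3, after:3, pull:2, red:1, lose:1, friend:1, yellow:1, want:1, every:1, ask:1, of:1, must:1, street:1, star:1, you:1, she:1, than:1, boy:1
Words with frequency 2: pull

1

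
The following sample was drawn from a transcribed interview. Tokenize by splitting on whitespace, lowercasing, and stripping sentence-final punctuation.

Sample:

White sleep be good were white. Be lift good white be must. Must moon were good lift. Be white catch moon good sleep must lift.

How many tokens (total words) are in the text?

Tokens: white, sleep, be, good, were, white, be, lift, good, white, be, must, must, moon, were, good, lift, be, white, catch, moon, good, sleep, must, lift
N = 25

25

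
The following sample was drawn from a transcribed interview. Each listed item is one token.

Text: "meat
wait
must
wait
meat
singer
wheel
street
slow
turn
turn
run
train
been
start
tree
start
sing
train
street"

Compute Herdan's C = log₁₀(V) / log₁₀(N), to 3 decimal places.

0.881

N = 20, V = 14.
log₁₀(V) = 1.146128, log₁₀(N) = 1.301030
C = 1.146128 / 1.301030 = 0.881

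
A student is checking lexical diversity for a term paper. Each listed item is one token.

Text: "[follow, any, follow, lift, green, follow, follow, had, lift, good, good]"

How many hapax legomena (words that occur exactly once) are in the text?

3

Frequencies: follow:4, lift:2, good:2, any:1, green:1, had:1
Hapax (freq=1): any, green, had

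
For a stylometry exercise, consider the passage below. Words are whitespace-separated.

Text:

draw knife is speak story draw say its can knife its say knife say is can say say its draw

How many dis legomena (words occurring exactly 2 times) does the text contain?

2

Frequencies: say:5, draw:3, knife:3, its:3, is:2, can:2, speak:1, story:1
Words with frequency 2: can, is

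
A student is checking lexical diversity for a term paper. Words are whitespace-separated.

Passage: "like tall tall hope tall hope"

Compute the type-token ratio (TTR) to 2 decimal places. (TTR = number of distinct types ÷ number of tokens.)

0.50

N = 6 tokens, V = 3 types.
TTR = V / N = 3 / 6 = 0.50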